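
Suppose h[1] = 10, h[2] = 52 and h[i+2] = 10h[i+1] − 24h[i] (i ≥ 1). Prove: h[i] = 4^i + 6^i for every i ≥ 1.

Base cases: h[1] = 10 and 4^1 + 6^1 = 10; h[2] = 52 and 4^2 + 6^2 = 52.
Assume h[j] = 4^j + 6^j for all 1 ≤ j ≤ m, where m ≥ 2.
Then h[m+1] = 10h[m] − 24h[m−1] = 10·(4^m + 6^m) − 24·(4^{m−1} + 6^{m−1}) = (10·4 − 24)4^{m−1} + (10·6 − 24)6^{m−1} = 16·4^{m−1} + 36·6^{m−1} = 4^{m+1} + 6^{m+1}.
Hence h[i] = 4^i + 6^i for every i ≥ 1, by strong induction.

h[i] = 4^i + 6^i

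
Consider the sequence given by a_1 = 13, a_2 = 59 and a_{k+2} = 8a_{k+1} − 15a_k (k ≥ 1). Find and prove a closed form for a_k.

Claim: a_k = 3^k + 2·5^k.

Base cases: a_1 = 13 and 3^1 + 2·5^1 = 13; a_2 = 59 and 3^2 + 2·5^2 = 59.
Assume a_j = 3^j + 2·5^j for all 1 ≤ j ≤ r, where r ≥ 2.
Then a_{r+1} = 8a_r − 15a_{r−1} = 8·(3^r + 2·5^r) − 15·(3^{r−1} + 2·5^{r−1}) = (8·3 − 15)3^{r−1} + 2·(8·5 − 15)5^{r−1} = 9·3^{r−1} + 50·5^{r−1} = 3^{r+1} + 2·5^{r+1}.
This completes the inductive step, so a_k = 3^k + 2·5^k for all k ≥ 1.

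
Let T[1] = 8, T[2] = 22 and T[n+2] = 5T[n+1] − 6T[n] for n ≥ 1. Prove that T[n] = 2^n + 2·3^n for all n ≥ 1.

Base cases: T[1] = 8 and 2^1 + 2·3^1 = 8; T[2] = 22 and 2^2 + 2·3^2 = 22.
Assume T[j] = 2^j + 2·3^j for all 1 ≤ j ≤ m, where m ≥ 2.
Then T[m+1] = 5T[m] − 6T[m−1] = 5·(2^m + 2·3^m) − 6·(2^{m−1} + 2·3^{m−1}) = (5·2 − 6)2^{m−1} + 2·(5·3 − 6)3^{m−1} = 4·2^{m−1} + 18·3^{m−1} = 2^{m+1} + 2·3^{m+1}.
By strong induction, T[n] = 2^n + 2·3^n for all n ≥ 1.

T[n] = 2^n + 2·3^n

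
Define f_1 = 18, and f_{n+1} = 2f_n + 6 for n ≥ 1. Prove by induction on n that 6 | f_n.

Base case: f_1 = 18 = 6·3, so 6 | f_1.
Assume 6 | f_k, so f_k = 6t for some integer t.
Then f_{k+1} = 2f_k + 6 = 2·(6t) + 6 = 6(2t + 1), so 6 | f_{k+1}.
Hence 6 | f_n for every n ≥ 1, by induction.

6 | f_n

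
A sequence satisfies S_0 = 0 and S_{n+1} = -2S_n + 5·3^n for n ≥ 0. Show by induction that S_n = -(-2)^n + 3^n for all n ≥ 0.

Base case: S_0 = 0, and -(-2)^0 + 3^0 = -1 + 1 = 0.
Assume S_k = -(-2)^k + 3^k for some k ≥ 0.
Then S_{k+1} = -2S_k + 5·3^k = -2·(-(-2)^k + 3^k) + 5·3^k = -(-2)^{k+1} − 2·3^k + 5·3^k = -(-2)^{k+1} + 3·3^k = -(-2)^{k+1} + 3^{k+1}.
Hence S_n = -(-2)^n + 3^n for every n ≥ 0, by induction.

S_n = -(-2)^n + 3^n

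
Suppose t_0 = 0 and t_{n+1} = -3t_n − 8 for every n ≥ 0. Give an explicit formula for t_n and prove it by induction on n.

Claim: t_n = 2·(-3)^n − 2.

Base case: t_0 = 0, and 2·(-3)^0 − 2 = 2 − 2 = 0.
Assume t_k = 2·(-3)^k − 2 for some k ≥ 0.
Then t_{k+1} = -3t_k − 8 = -3·(2·(-3)^k − 2) − 8 = -6·(-3)^k + 6 − 8 = 2·(-3)^{k+1} − 2.
Hence t_n = 2·(-3)^n − 2 for every n ≥ 0, by induction.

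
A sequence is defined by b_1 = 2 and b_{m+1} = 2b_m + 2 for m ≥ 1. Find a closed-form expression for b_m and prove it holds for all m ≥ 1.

Claim: b_m = 2^{m+1} − 2.

Base case: b_1 = 2, and 2^{1+1} − 2 = 4 − 2 = 2.
Assume b_k = 2^{k+1} − 2 for some k ≥ 1.
Then b_{k+1} = 2b_k + 2 = 2·(2^{k+1} − 2) + 2 = 2^{k+2} − 4 + 2 = 2^{k+2} − 2.
So the formula holds for k+1, and by induction b_m = 2^{m+1} − 2 for all m ≥ 1.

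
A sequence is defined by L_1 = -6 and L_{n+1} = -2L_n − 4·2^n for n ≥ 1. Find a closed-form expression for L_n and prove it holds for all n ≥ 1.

Claim: L_n = 2·(-2)^n − 2^n.

Base case: L_1 = -6, and 2·(-2)^1 − 2^1 = -4 − 2 = -6.
Assume L_k = 2·(-2)^k − 2^k for some k ≥ 1.
Then L_{k+1} = -2L_k − 4·2^k = -2·(2·(-2)^k − 2^k) − 4·2^k = 2·(-2)^{k+1} + 2·2^k − 4·2^k = 2·(-2)^{k+1} − 2·2^k = 2·(-2)^{k+1} − 2^{k+1}.
This completes the inductive step, so L_n = 2·(-2)^n − 2^n for all n ≥ 1.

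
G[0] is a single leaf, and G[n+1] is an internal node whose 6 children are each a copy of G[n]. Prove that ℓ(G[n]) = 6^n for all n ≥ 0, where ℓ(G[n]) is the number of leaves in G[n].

Base case: ℓ(G[0]) = 1, and 6^0 = 1.
Assume ℓ(G[r]) = 6^r.
Then ℓ(G[r+1]) = 6·ℓ(G[r]) = 6·6^r = 6^{r+1}.
So the formula holds for r+1, and by induction ℓ(G[n]) = 6^n for all n ≥ 0.

ℓ(G[n]) = 6^n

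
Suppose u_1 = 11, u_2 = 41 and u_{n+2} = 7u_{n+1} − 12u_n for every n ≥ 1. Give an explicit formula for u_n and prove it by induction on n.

Claim: u_n = 2·4^n + 3^n.

Base cases: u_1 = 11 and 2·4^1 + 3^1 = 11; u_2 = 41 and 2·4^2 + 3^2 = 41.
Assume u_i = 2·4^i + 3^i for all 1 ≤ i ≤ j, where j ≥ 2.
Then u_{j+1} = 7u_j − 12u_{j−1} = 7·(2·4^j + 3^j) − 12·(2·4^{j−1} + 3^{j−1}) = 2·(7·4 − 12)4^{j−1} + (7·3 − 12)3^{j−1} = 32·4^{j−1} + 9·3^{j−1} = 2·4^{j+1} + 3^{j+1}.
So the formula holds for j+1, and by strong induction u_n = 2·4^n + 3^n for all n ≥ 1.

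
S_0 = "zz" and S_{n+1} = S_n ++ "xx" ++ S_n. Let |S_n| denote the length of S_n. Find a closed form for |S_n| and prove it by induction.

Claim: |S_n| = 2^{n+2} − 2.

Base case: |S_0| = 2, and 2^{0+2} − 2 = 2.
Assume |S_r| = 2^{r+2} − 2.
Then |S_{r+1}| = |S_r| + 2 + |S_r| = 2|S_r| + 2 = 2(2^{r+2} − 2) + 2 = 2^{r+3} − 4 + 2 = 2^{r+3} − 2.
By induction, |S_n| = 2^{n+2} − 2 for all n ≥ 0.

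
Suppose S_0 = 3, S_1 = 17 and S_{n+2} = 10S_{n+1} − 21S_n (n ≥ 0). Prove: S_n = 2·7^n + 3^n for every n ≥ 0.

Base cases: S_0 = 3 and 2·7^0 + 3^0 = 3; S_1 = 17 and 2·7^1 + 3^1 = 17.
Assume S_j = 2·7^j + 3^j for all 0 ≤ j ≤ m, where m ≥ 1.
Then S_{m+1} = 10S_m − 21S_{m−1} = 10·(2·7^m + 3^m) − 21·(2·7^{m−1} + 3^{m−1}) = 2·(10·7 − 21)7^{m−1} + (10·3 − 21)3^{m−1} = 98·7^{m−1} + 9·3^{m−1} = 2·7^{m+1} + 3^{m+1}.
Hence S_n = 2·7^n + 3^n for every n ≥ 0, by strong induction.

S_n = 2·7^n + 3^n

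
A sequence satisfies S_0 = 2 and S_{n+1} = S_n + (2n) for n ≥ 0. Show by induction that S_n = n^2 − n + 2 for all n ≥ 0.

Base case: S_0 = 2, and 0^2 − 0 + 2 = 2.
Assume S_k = k^2 − k + 2.
Then S_{k+1} = S_k + (2k) = (k^2 − k + 2) + (2k) = k^2 + k + 2,
and (k+1)^2 − (k+1) + 2 = k^2 + k + 2.
This completes the inductive step, so S_n = n^2 − n + 2 for all n ≥ 0.

S_n = n^2 − n + 2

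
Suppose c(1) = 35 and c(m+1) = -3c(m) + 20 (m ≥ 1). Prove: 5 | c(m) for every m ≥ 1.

Base case: c(1) = 35 = 5·7, so 5 | c(1).
Assume 5 | c(k), so c(k) = 5t for some integer t.
Then c(k+1) = -3c(k) + 20 = -3·(5t) + 20 = 5(-3t + 4), so 5 | c(k+1).
By induction, 5 | c(m) for all m ≥ 1.

5 | c(m)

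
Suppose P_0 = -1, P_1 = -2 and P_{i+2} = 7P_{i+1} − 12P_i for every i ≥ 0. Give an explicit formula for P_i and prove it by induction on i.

Claim: P_i = 4^i − 2·3^i.

Base cases: P_0 = -1 and 4^0 − 2·3^0 = -1; P_1 = -2 and 4^1 − 2·3^1 = -2.
Assume P_j = 4^j − 2·3^j for all 0 ≤ j ≤ k, where k ≥ 1.
Then P_{k+1} = 7P_k − 12P_{k−1} = 7·(4^k − 2·3^k) − 12·(4^{k−1} − 2·3^{k−1}) = (7·4 − 12)4^{k−1} − 2·(7·3 − 12)3^{k−1} = 16·4^{k−1} − 18·3^{k−1} = 4^{k+1} − 2·3^{k+1}.
By strong induction, P_i = 4^i − 2·3^i for all i ≥ 0.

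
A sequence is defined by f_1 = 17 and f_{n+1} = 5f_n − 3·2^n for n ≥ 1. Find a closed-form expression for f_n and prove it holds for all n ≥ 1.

Claim: f_n = 3·5^n + 2^n.

Base case: f_1 = 17, and 3·5^1 + 2^1 = 15 + 2 = 17.
Assume f_r = 3·5^r + 2^r for some r ≥ 1.
Then f_{r+1} = 5f_r − 3·2^r = 5·(3·5^r + 2^r) − 3·2^r = 3·5^{r+1} + 5·2^r − 3·2^r = 3·5^{r+1} + 2·2^r = 3·5^{r+1} + 2^{r+1}.
By induction, f_n = 3·5^n + 2^n for all n ≥ 1.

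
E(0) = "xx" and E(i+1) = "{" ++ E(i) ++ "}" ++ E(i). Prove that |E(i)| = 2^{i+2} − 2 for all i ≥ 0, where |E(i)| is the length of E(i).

Base case: |E(0)| = 2, and 2^{0+2} − 2 = 2.
Assume |E(k)| = 2^{k+2} − 2.
Then |E(k+1)| = 1 + |E(k)| + 1 + |E(k)| = 2|E(k)| + 2 = 2(2^{k+2} − 2) + 2 = 2^{k+3} − 4 + 2 = 2^{k+3} − 2.
So the formula holds for k+1, and by induction |E(i)| = 2^{i+2} − 2 for all i ≥ 0.

|E(i)| = 2^{i+2} − 2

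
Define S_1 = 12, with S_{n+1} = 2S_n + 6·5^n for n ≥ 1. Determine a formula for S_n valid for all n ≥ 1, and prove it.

Claim: S_n = 2^n + 2·5^n.

Base case: S_1 = 12, and 2^1 + 2·5^1 = 2 + 10 = 12.
Assume S_m = 2^m + 2·5^m for some m ≥ 1.
Then S_{m+1} = 2S_m + 6·5^m = 2·(2^m + 2·5^m) + 6·5^m = 2^{m+1} + 4·5^m + 6·5^m = 2^{m+1} + 10·5^m = 2^{m+1} + 2·5^{m+1}.
Hence S_n = 2^n + 2·5^n for every n ≥ 1, by induction.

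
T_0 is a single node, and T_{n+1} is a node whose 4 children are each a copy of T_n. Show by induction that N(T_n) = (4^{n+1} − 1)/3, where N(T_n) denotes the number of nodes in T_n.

Base case: N(T_0) = 1, and (4^{0+1} − 1)/3 = 1.
Assume N(T_k) = (4^{k+1} − 1)/3.
Then N(T_{k+1}) = 1 + 4N(T_k) = 1 + 4·(4^{k+1} − 1)/3 = 1 + (4^{k+2} − 4)/3 = (3 + 4^{k+2} − 4)/3 = (4^{k+2} − 1)/3.
This completes the inductive step, so N(T_n) = (4^{n+1} − 1)/3 for all n ≥ 0.

N(T_n) = (4^{n+1} − 1)/3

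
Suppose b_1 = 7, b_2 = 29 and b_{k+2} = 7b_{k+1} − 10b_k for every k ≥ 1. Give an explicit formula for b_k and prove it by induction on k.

Claim: b_k = 5^k + 2^k.

Base cases: b_1 = 7 and 5^1 + 2^1 = 7; b_2 = 29 and 5^2 + 2^2 = 29.
Assume b_i = 5^i + 2^i for all 1 ≤ i ≤ j, where j ≥ 2.
Then b_{j+1} = 7b_j − 10b_{j−1} = 7·(5^j + 2^j) − 10·(5^{j−1} + 2^{j−1}) = (7·5 − 10)5^{j−1} + (7·2 − 10)2^{j−1} = 25·5^{j−1} + 4·2^{j−1} = 5^{j+1} + 2^{j+1}.
By strong induction, b_k = 5^k + 2^k for all k ≥ 1.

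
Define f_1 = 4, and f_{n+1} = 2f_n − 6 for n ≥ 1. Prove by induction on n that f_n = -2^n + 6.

Base case: f_1 = 4, and -2^1 + 6 = -2 + 6 = 4.
Assume f_r = -2^r + 6 for some r ≥ 1.
Then f_{r+1} = 2f_r − 6 = 2·(-2^r + 6) − 6 = -2^{r+1} + 12 − 6 = -2^{r+1} + 6.
So the formula holds for r+1, and by induction f_n = -2^n + 6 for all n ≥ 1.

f_n = -2^n + 6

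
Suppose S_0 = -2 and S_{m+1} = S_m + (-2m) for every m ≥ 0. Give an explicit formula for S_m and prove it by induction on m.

Claim: S_m = -m^2 + m − 2.

Base case: S_0 = -2, and -0^2 + 0 − 2 = -2.
Assume S_k = -k^2 + k − 2.
Then S_{k+1} = S_k + (-2k) = (-k^2 + k − 2) + (-2k) = -k^2 − k − 2,
and -(k+1)^2 + (k+1) − 2 = -k^2 − k − 2.
This completes the inductive step, so S_m = -m^2 + m − 2 for all m ≥ 0.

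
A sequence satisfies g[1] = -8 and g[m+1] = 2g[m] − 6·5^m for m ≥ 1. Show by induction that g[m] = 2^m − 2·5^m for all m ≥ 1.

Base case: g[1] = -8, and 2^1 − 2·5^1 = 2 − 10 = -8.
Assume g[r] = 2^r − 2·5^r for some r ≥ 1.
Then g[r+1] = 2g[r] − 6·5^r = 2·(2^r − 2·5^r) − 6·5^r = 2^{r+1} − 4·5^r − 6·5^r = 2^{r+1} − 10·5^r = 2^{r+1} − 2·5^{r+1}.
So the formula holds for r+1, and by induction g[m] = 2^m − 2·5^m for all m ≥ 1.

g[m] = 2^m − 2·5^m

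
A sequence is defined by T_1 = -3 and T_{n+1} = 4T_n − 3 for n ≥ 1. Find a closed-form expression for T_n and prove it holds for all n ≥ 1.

Claim: T_n = -4^n + 1.

Base case: T_1 = -3, and -4^1 + 1 = -4 + 1 = -3.
Assume T_m = -4^m + 1 for some m ≥ 1.
Then T_{m+1} = 4T_m − 3 = 4·(-4^m + 1) − 3 = -4^{m+1} + 4 − 3 = -4^{m+1} + 1.
Hence T_n = -4^n + 1 for every n ≥ 1, by induction.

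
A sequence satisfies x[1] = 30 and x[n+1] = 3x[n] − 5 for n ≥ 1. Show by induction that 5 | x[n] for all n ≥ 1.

Base case: x[1] = 30 = 5·6, so 5 | x[1].
Assume 5 | x[j], so x[j] = 5t for some integer t.
Then x[j+1] = 3x[j] − 5 = 3·(5t) − 5 = 5(3t − 1), so 5 | x[j+1].
So the property holds for j+1, and by induction 5 | x[n] for all n ≥ 1.

5 | x[n]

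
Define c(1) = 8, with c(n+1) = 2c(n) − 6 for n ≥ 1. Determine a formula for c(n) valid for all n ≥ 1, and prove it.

Claim: c(n) = 2^n + 6.

Base case: c(1) = 8, and 2^1 + 6 = 2 + 6 = 8.
Assume c(r) = 2^r + 6 for some r ≥ 1.
Then c(r+1) = 2c(r) − 6 = 2·(2^r + 6) − 6 = 2^{r+1} + 12 − 6 = 2^{r+1} + 6.
This completes the inductive step, so c(n) = 2^n + 6 for all n ≥ 1.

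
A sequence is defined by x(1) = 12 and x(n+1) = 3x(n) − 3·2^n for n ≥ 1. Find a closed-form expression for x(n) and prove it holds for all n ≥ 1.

Claim: x(n) = 2·3^n + 3·2^n.

Base case: x(1) = 12, and 2·3^1 + 3·2^1 = 6 + 6 = 12.
Assume x(m) = 2·3^m + 3·2^m for some m ≥ 1.
Then x(m+1) = 3x(m) − 3·2^m = 3·(2·3^m + 3·2^m) − 3·2^m = 2·3^{m+1} + 9·2^m − 3·2^m = 2·3^{m+1} + 6·2^m = 2·3^{m+1} + 3·2^{m+1}.
So the formula holds for m+1, and by induction x(n) = 2·3^n + 3·2^n for all n ≥ 1.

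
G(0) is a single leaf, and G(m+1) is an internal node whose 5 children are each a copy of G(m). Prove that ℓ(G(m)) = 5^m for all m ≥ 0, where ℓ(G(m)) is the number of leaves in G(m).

Base case: ℓ(G(0)) = 1, and 5^0 = 1.
Assume ℓ(G(r)) = 5^r.
Then ℓ(G(r+1)) = 5·ℓ(G(r)) = 5·5^r = 5^{r+1}.
By induction, ℓ(G(m)) = 5^m for all m ≥ 0.

ℓ(G(m)) = 5^m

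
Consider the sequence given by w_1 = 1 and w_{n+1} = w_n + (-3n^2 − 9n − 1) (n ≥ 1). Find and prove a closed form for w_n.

Claim: w_n = -n^3 − 3n^2 + 3n + 2.

Base case: w_1 = 1, and -1^3 − 3·1^2 + 3·1 + 2 = 1.
Assume w_k = -k^3 − 3k^2 + 3k + 2.
Then w_{k+1} = w_k + (-3k^2 − 9k − 1) = (-k^3 − 3k^2 + 3k + 2) + (-3k^2 − 9k − 1) = -k^3 − 6k^2 − 6k + 1,
and -(k+1)^3 − 3·(k+1)^2 + 3·(k+1) + 2 = -k^3 − 6k^2 − 6k + 1.
Hence w_n = -n^3 − 3n^2 + 3n + 2 for every n ≥ 1, by induction.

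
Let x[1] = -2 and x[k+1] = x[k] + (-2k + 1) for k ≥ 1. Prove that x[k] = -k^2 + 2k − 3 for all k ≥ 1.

Base case: x[1] = -2, and -1^2 + 2·1 − 3 = -2.
Assume x[r] = -r^2 + 2r − 3.
Then x[r+1] = x[r] + (-2r + 1) = (-r^2 + 2r − 3) + (-2r + 1) = -r^2 − 2,
and -(r+1)^2 + 2·(r+1) − 3 = -r^2 − 2.
By induction, x[k] = -k^2 + 2k − 3 for all k ≥ 1.

x[k] = -k^2 + 2k − 3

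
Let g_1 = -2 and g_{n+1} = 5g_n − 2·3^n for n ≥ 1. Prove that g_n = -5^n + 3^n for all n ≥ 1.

Base case: g_1 = -2, and -5^1 + 3^1 = -5 + 3 = -2.
Assume g_m = -5^m + 3^m for some m ≥ 1.
Then g_{m+1} = 5g_m − 2·3^m = 5·(-5^m + 3^m) − 2·3^m = -5^{m+1} + 5·3^m − 2·3^m = -5^{m+1} + 3·3^m = -5^{m+1} + 3^{m+1}.
So the formula holds for m+1, and by induction g_n = -5^n + 3^n for all n ≥ 1.

g_n = -5^n + 3^n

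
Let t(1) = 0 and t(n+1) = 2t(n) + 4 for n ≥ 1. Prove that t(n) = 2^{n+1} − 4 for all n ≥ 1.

Base case: t(1) = 0, and 2^{1+1} − 4 = 4 − 4 = 0.
Assume t(j) = 2^{j+1} − 4 for some j ≥ 1.
Then t(j+1) = 2t(j) + 4 = 2·(2^{j+1} − 4) + 4 = 2^{j+2} − 8 + 4 = 2^{j+2} − 4.
This completes the inductive step, so t(n) = 2^{n+1} − 4 for all n ≥ 1.

t(n) = 2^{n+1} − 4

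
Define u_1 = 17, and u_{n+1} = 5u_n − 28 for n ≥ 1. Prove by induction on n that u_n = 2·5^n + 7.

Base case: u_1 = 17, and 2·5^1 + 7 = 10 + 7 = 17.
Assume u_k = 2·5^k + 7 for some k ≥ 1.
Then u_{k+1} = 5u_k − 28 = 5·(2·5^k + 7) − 28 = 10·5^k + 35 − 28 = 2·5^{k+1} + 7.
Hence u_n = 2·5^n + 7 for every n ≥ 1, by induction.

u_n = 2·5^n + 7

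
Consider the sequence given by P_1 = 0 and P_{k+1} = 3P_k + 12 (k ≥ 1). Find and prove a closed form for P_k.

Claim: P_k = 2·3^k − 6.

Base case: P_1 = 0, and 2·3^1 − 6 = 6 − 6 = 0.
Assume P_m = 2·3^m − 6 for some m ≥ 1.
Then P_{m+1} = 3P_m + 12 = 3·(2·3^m − 6) + 12 = 6·3^m − 18 + 12 = 2·3^{m+1} − 6.
This completes the inductive step, so P_k = 2·3^k − 6 for all k ≥ 1.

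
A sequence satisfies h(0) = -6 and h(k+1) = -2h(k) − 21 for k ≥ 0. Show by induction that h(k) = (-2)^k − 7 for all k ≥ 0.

Base case: h(0) = -6, and (-2)^0 − 7 = 1 − 7 = -6.
Assume h(r) = (-2)^r − 7 for some r ≥ 0.
Then h(r+1) = -2h(r) − 21 = -2·((-2)^r − 7) − 21 = -2·(-2)^r + 14 − 21 = (-2)^{r+1} − 7.
So the formula holds for r+1, and by induction h(k) = (-2)^k − 7 for all k ≥ 0.

h(k) = (-2)^k − 7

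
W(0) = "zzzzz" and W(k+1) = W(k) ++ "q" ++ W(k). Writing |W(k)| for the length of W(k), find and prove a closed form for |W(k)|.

Claim: |W(k)| = 6·2^k − 1.

Base case: |W(0)| = 5, and 6·2^0 − 1 = 5.
Assume |W(r)| = 6·2^r − 1.
Then |W(r+1)| = |W(r)| + 1 + |W(r)| = 2|W(r)| + 1 = 2(6·2^r − 1) + 1 = 6·2^{r+1} − 2 + 1 = 6·2^{r+1} − 1.
By induction, |W(k)| = 6·2^k − 1 for all k ≥ 0.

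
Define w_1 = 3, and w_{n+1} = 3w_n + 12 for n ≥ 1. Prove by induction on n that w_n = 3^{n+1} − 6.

Base case: w_1 = 3, and 3^{1+1} − 6 = 9 − 6 = 3.
Assume w_r = 3^{r+1} − 6 for some r ≥ 1.
Then w_{r+1} = 3w_r + 12 = 3·(3^{r+1} − 6) + 12 = 3^{r+2} − 18 + 12 = 3^{r+2} − 6.
This completes the inductive step, so w_n = 3^{n+1} − 6 for all n ≥ 1.

w_n = 3^{n+1} − 6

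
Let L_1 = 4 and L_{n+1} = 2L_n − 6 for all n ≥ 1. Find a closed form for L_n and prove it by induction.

Claim: L_n = -2^n + 6.

Base case: L_1 = 4, and -2^1 + 6 = -2 + 6 = 4.
Assume L_r = -2^r + 6 for some r ≥ 1.
Then L_{r+1} = 2L_r − 6 = 2·(-2^r + 6) − 6 = -2^{r+1} + 12 − 6 = -2^{r+1} + 6.
So the formula holds for r+1, and by induction L_n = -2^n + 6 for all n ≥ 1.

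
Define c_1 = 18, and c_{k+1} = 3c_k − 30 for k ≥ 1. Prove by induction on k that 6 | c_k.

Base case: c_1 = 18 = 6·3, so 6 | c_1.
Assume 6 | c_j, so c_j = 6t for some integer t.
Then c_{j+1} = 3c_j − 30 = 3·(6t) − 30 = 6(3t − 5), so 6 | c_{j+1}.
So the property holds for j+1, and by induction 6 | c_k for all k ≥ 1.

6 | c_k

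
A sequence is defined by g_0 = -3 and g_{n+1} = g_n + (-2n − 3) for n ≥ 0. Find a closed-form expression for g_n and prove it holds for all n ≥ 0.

Claim: g_n = -n^2 − 2n − 3.

Base case: g_0 = -3, and -0^2 − 2·0 − 3 = -3.
Assume g_m = -m^2 − 2m − 3.
Then g_{m+1} = g_m + (-2m − 3) = (-m^2 − 2m − 3) + (-2m − 3) = -m^2 − 4m − 6,
and -(m+1)^2 − 2·(m+1) − 3 = -m^2 − 4m − 6.
Hence g_n = -n^2 − 2n − 3 for every n ≥ 0, by induction.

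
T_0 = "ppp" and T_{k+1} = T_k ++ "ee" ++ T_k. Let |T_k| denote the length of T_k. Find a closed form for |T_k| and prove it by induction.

Claim: |T_k| = 5·2^k − 2.

Base case: |T_0| = 3, and 5·2^0 − 2 = 3.
Assume |T_r| = 5·2^r − 2.
Then |T_{r+1}| = |T_r| + 2 + |T_r| = 2|T_r| + 2 = 2(5·2^r − 2) + 2 = 5·2^{r+1} − 4 + 2 = 5·2^{r+1} − 2.
By induction, |T_k| = 5·2^k − 2 for all k ≥ 0.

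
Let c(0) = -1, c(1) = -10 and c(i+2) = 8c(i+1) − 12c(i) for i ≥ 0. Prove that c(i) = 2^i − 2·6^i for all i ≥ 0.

Base cases: c(0) = -1 and 2^0 − 2·6^0 = -1; c(1) = -10 and 2^1 − 2·6^1 = -10.
Assume c(j) = 2^j − 2·6^j for all 0 ≤ j ≤ r, where r ≥ 1.
Then c(r+1) = 8c(r) − 12c(r−1) = 8·(2^r − 2·6^r) − 12·(2^{r−1} − 2·6^{r−1}) = (8·2 − 12)2^{r−1} − 2·(8·6 − 12)6^{r−1} = 4·2^{r−1} − 72·6^{r−1} = 2^{r+1} − 2·6^{r+1}.
By strong induction, c(i) = 2^i − 2·6^i for all i ≥ 0.

c(i) = 2^i − 2·6^i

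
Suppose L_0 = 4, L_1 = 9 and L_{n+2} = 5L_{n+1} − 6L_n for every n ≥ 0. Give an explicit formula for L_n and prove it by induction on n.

Claim: L_n = 3·2^n + 3^n.

Base cases: L_0 = 4 and 3·2^0 + 3^0 = 4; L_1 = 9 and 3·2^1 + 3^1 = 9.
Assume L_j = 3·2^j + 3^j for all 0 ≤ j ≤ m, where m ≥ 1.
Then L_{m+1} = 5L_m − 6L_{m−1} = 5·(3·2^m + 3^m) − 6·(3·2^{m−1} + 3^{m−1}) = 3·(5·2 − 6)2^{m−1} + (5·3 − 6)3^{m−1} = 12·2^{m−1} + 9·3^{m−1} = 3·2^{m+1} + 3^{m+1}.
By strong induction, L_n = 3·2^n + 3^n for all n ≥ 0.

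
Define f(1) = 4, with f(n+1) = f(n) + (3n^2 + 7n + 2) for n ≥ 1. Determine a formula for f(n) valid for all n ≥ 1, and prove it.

Claim: f(n) = n^3 + 2n^2 − n + 2.

Base case: f(1) = 4, and 1^3 + 2·1^2 − 1 + 2 = 4.
Assume f(r) = r^3 + 2r^2 − r + 2.
Then f(r+1) = f(r) + (3r^2 + 7r + 2) = (r^3 + 2r^2 − r + 2) + (3r^2 + 7r + 2) = r^3 + 5r^2 + 6r + 4,
and (r+1)^3 + 2·(r+1)^2 − (r+1) + 2 = r^3 + 5r^2 + 6r + 4.
By induction, f(n) = n^3 + 2n^2 − n + 2 for all n ≥ 1.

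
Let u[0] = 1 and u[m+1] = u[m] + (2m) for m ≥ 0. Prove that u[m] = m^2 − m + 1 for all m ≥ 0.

Base case: u[0] = 1, and 0^2 − 0 + 1 = 1.
Assume u[j] = j^2 − j + 1.
Then u[j+1] = u[j] + (2j) = (j^2 − j + 1) + (2j) = j^2 + j + 1,
and (j+1)^2 − (j+1) + 1 = j^2 + j + 1.
This completes the inductive step, so u[m] = m^2 − m + 1 for all m ≥ 0.

u[m] = m^2 − m + 1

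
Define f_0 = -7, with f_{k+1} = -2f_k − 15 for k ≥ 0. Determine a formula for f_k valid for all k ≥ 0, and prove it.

Claim: f_k = -2·(-2)^k − 5.

Base case: f_0 = -7, and -2·(-2)^0 − 5 = -2 − 5 = -7.
Assume f_r = -2·(-2)^r − 5 for some r ≥ 0.
Then f_{r+1} = -2f_r − 15 = -2·(-2·(-2)^r − 5) − 15 = 4·(-2)^r + 10 − 15 = -2·(-2)^{r+1} − 5.
So the formula holds for r+1, and by induction f_k = -2·(-2)^k − 5 for all k ≥ 0.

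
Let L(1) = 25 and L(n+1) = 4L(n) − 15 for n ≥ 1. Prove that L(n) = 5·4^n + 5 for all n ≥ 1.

Base case: L(1) = 25, and 5·4^1 + 5 = 20 + 5 = 25.
Assume L(j) = 5·4^j + 5 for some j ≥ 1.
Then L(j+1) = 4L(j) − 15 = 4·(5·4^j + 5) − 15 = 20·4^j + 20 − 15 = 5·4^{j+1} + 5.
This completes the inductive step, so L(n) = 5·4^n + 5 for all n ≥ 1.

L(n) = 5·4^n + 5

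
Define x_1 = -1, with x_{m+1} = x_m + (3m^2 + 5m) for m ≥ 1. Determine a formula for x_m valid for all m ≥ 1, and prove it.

Claim: x_m = m^3 + m^2 − 2m − 1.

Base case: x_1 = -1, and 1^3 + 1^2 − 2·1 − 1 = -1.
Assume x_j = j^3 + j^2 − 2j − 1.
Then x_{j+1} = x_j + (3j^2 + 5j) = (j^3 + j^2 − 2j − 1) + (3j^2 + 5j) = j^3 + 4j^2 + 3j − 1,
and (j+1)^3 + (j+1)^2 − 2·(j+1) − 1 = j^3 + 4j^2 + 3j − 1.
By induction, x_m = m^3 + m^2 − 2m − 1 for all m ≥ 1.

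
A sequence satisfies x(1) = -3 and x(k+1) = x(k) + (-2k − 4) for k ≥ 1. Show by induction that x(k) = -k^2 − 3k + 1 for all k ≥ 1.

Base case: x(1) = -3, and -1^2 − 3·1 + 1 = -3.
Assume x(m) = -m^2 − 3m + 1.
Then x(m+1) = x(m) + (-2m − 4) = (-m^2 − 3m + 1) + (-2m − 4) = -m^2 − 5m − 3,
and -(m+1)^2 − 3·(m+1) + 1 = -m^2 − 5m − 3.
Hence x(k) = -k^2 − 3k + 1 for every k ≥ 1, by induction.

x(k) = -k^2 − 3k + 1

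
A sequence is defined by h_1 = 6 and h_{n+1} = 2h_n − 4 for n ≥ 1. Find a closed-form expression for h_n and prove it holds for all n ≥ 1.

Claim: h_n = 2^n + 4.

Base case: h_1 = 6, and 2^1 + 4 = 2 + 4 = 6.
Assume h_m = 2^m + 4 for some m ≥ 1.
Then h_{m+1} = 2h_m − 4 = 2·(2^m + 4) − 4 = 2^{m+1} + 8 − 4 = 2^{m+1} + 4.
This completes the inductive step, so h_n = 2^n + 4 for all n ≥ 1.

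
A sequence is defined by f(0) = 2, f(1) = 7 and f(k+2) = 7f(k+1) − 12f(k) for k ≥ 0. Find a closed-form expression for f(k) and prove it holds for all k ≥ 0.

Claim: f(k) = 3^k + 4^k.

Base cases: f(0) = 2 and 3^0 + 4^0 = 2; f(1) = 7 and 3^1 + 4^1 = 7.
Assume f(i) = 3^i + 4^i for all 0 ≤ i ≤ j, where j ≥ 1.
Then f(j+1) = 7f(j) − 12f(j−1) = 7·(3^j + 4^j) − 12·(3^{j−1} + 4^{j−1}) = (7·3 − 12)3^{j−1} + (7·4 − 12)4^{j−1} = 9·3^{j−1} + 16·4^{j−1} = 3^{j+1} + 4^{j+1}.
So the formula holds for j+1, and by strong induction f(k) = 3^k + 4^k for all k ≥ 0.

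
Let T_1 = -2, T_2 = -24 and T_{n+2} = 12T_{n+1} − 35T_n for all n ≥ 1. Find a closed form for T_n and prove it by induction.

Claim: T_n = 5^n − 7^n.

Base cases: T_1 = -2 and 5^1 − 7^1 = -2; T_2 = -24 and 5^2 − 7^2 = -24.
Assume T_i = 5^i − 7^i for all 1 ≤ i ≤ j, where j ≥ 2.
Then T_{j+1} = 12T_j − 35T_{j−1} = 12·(5^j − 7^j) − 35·(5^{j−1} − 7^{j−1}) = (12·5 − 35)5^{j−1} − (12·7 − 35)7^{j−1} = 25·5^{j−1} − 49·7^{j−1} = 5^{j+1} − 7^{j+1}.
This completes the inductive step, so T_n = 5^n − 7^n for all n ≥ 1.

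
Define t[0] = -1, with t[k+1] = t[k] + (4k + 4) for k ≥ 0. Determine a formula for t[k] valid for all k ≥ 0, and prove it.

Claim: t[k] = 2k^2 + 2k − 1.

Base case: t[0] = -1, and 2·0^2 + 2·0 − 1 = -1.
Assume t[r] = 2r^2 + 2r − 1.
Then t[r+1] = t[r] + (4r + 4) = (2r^2 + 2r − 1) + (4r + 4) = 2r^2 + 6r + 3,
and 2·(r+1)^2 + 2·(r+1) − 1 = 2r^2 + 6r + 3.
Hence t[k] = 2k^2 + 2k − 1 for every k ≥ 0, by induction.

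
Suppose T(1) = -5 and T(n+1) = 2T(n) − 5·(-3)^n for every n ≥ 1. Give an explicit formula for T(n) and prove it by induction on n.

Claim: T(n) = -2^n + (-3)^n.

Base case: T(1) = -5, and -2^1 + (-3)^1 = -2 − 3 = -5.
Assume T(k) = -2^k + (-3)^k for some k ≥ 1.
Then T(k+1) = 2T(k) − 5·(-3)^k = 2·(-2^k + (-3)^k) − 5·(-3)^k = -2^{k+1} + 2·(-3)^k − 5·(-3)^k = -2^{k+1} − 3·(-3)^k = -2^{k+1} + (-3)^{k+1}.
By induction, T(n) = -2^n + (-3)^n for all n ≥ 1.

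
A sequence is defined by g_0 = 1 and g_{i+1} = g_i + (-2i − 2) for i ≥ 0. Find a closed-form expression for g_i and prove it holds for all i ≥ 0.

Claim: g_i = -i^2 − i + 1.

Base case: g_0 = 1, and -0^2 − 0 + 1 = 1.
Assume g_m = -m^2 − m + 1.
Then g_{m+1} = g_m + (-2m − 2) = (-m^2 − m + 1) + (-2m − 2) = -m^2 − 3m − 1,
and -(m+1)^2 − (m+1) + 1 = -m^2 − 3m − 1.
By induction, g_i = -i^2 − i + 1 for all i ≥ 0.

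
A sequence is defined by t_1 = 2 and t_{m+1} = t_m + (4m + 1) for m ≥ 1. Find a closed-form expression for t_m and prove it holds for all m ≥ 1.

Claim: t_m = 2m^2 − m + 1.

Base case: t_1 = 2, and 2·1^2 − 1 + 1 = 2.
Assume t_k = 2k^2 − k + 1.
Then t_{k+1} = t_k + (4k + 1) = (2k^2 − k + 1) + (4k + 1) = 2k^2 + 3k + 2,
and 2·(k+1)^2 − (k+1) + 1 = 2k^2 + 3k + 2.
By induction, t_m = 2m^2 − m + 1 for all m ≥ 1.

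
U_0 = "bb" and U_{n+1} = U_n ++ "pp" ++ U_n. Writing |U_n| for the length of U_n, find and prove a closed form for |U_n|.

Claim: |U_n| = 2^{n+2} − 2.

Base case: |U_0| = 2, and 2^{0+2} − 2 = 2.
Assume |U_r| = 2^{r+2} − 2.
Then |U_{r+1}| = |U_r| + 2 + |U_r| = 2|U_r| + 2 = 2(2^{r+2} − 2) + 2 = 2^{r+3} − 4 + 2 = 2^{r+3} − 2.
By induction, |U_n| = 2^{n+2} − 2 for all n ≥ 0.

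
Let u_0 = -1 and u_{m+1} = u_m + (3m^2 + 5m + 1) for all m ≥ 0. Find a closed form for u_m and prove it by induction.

Claim: u_m = m^3 + m^2 − m − 1.

Base case: u_0 = -1, and 0^3 + 0^2 − 0 − 1 = -1.
Assume u_r = r^3 + r^2 − r − 1.
Then u_{r+1} = u_r + (3r^2 + 5r + 1) = (r^3 + r^2 − r − 1) + (3r^2 + 5r + 1) = r^3 + 4r^2 + 4r,
and (r+1)^3 + (r+1)^2 − (r+1) − 1 = r^3 + 4r^2 + 4r.
Hence u_m = m^3 + m^2 − m − 1 for every m ≥ 0, by induction.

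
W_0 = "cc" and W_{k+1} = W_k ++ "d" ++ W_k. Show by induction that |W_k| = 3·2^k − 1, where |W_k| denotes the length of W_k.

Base case: |W_0| = 2, and 3·2^0 − 1 = 2.
Assume |W_m| = 3·2^m − 1.
Then |W_{m+1}| = |W_m| + 1 + |W_m| = 2|W_m| + 1 = 2(3·2^m − 1) + 1 = 3·2^{m+1} − 2 + 1 = 3·2^{m+1} − 1.
By induction, |W_k| = 3·2^k − 1 for all k ≥ 0.

|W_k| = 3·2^k − 1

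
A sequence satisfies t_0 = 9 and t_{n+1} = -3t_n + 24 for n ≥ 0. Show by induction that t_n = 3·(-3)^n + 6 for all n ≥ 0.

Base case: t_0 = 9, and 3·(-3)^0 + 6 = 3 + 6 = 9.
Assume t_k = 3·(-3)^k + 6 for some k ≥ 0.
Then t_{k+1} = -3t_k + 24 = -3·(3·(-3)^k + 6) + 24 = -9·(-3)^k − 18 + 24 = 3·(-3)^{k+1} + 6.
This completes the inductive step, so t_n = 3·(-3)^n + 6 for all n ≥ 0.

t_n = 3·(-3)^n + 6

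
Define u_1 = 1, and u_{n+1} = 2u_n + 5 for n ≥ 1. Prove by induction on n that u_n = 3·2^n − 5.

Base case: u_1 = 1, and 3·2^1 − 5 = 6 − 5 = 1.
Assume u_k = 3·2^k − 5 for some k ≥ 1.
Then u_{k+1} = 2u_k + 5 = 2·(3·2^k − 5) + 5 = 6·2^k − 10 + 5 = 3·2^{k+1} − 5.
By induction, u_n = 3·2^n − 5 for all n ≥ 1.

u_n = 3·2^n − 5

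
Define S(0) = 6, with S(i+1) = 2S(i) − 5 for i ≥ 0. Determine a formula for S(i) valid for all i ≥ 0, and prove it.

Claim: S(i) = 2^i + 5.

Base case: S(0) = 6, and 2^0 + 5 = 1 + 5 = 6.
Assume S(m) = 2^m + 5 for some m ≥ 0.
Then S(m+1) = 2S(m) − 5 = 2·(2^m + 5) − 5 = 2^{m+1} + 10 − 5 = 2^{m+1} + 5.
So the formula holds for m+1, and by induction S(i) = 2^i + 5 for all i ≥ 0.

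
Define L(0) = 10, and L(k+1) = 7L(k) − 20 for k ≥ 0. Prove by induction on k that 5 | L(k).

Base case: L(0) = 10 = 5·2, so 5 | L(0).
Assume 5 | L(r), so L(r) = 5t for some integer t.
Then L(r+1) = 7L(r) − 20 = 7·(5t) − 20 = 5(7t − 4), so 5 | L(r+1).
By induction, 5 | L(k) for all k ≥ 0.

5 | L(k)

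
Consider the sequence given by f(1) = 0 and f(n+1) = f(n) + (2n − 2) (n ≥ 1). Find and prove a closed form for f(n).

Claim: f(n) = n^2 − 3n + 2.

Base case: f(1) = 0, and 1^2 − 3·1 + 2 = 0.
Assume f(k) = k^2 − 3k + 2.
Then f(k+1) = f(k) + (2k − 2) = (k^2 − 3k + 2) + (2k − 2) = k^2 − k,
and (k+1)^2 − 3·(k+1) + 2 = k^2 − k.
This completes the inductive step, so f(n) = n^2 − 3n + 2 for all n ≥ 1.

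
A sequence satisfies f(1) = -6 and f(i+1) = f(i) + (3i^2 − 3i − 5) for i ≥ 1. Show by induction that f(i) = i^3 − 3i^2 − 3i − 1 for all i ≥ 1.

Base case: f(1) = -6, and 1^3 − 3·1^2 − 3·1 − 1 = -6.
Assume f(j) = j^3 − 3j^2 − 3j − 1.
Then f(j+1) = f(j) + (3j^2 − 3j − 5) = (j^3 − 3j^2 − 3j − 1) + (3j^2 − 3j − 5) = j^3 − 6j − 6,
and (j+1)^3 − 3·(j+1)^2 − 3·(j+1) − 1 = j^3 − 6j − 6.
This completes the inductive step, so f(i) = i^3 − 3i^2 − 3i − 1 for all i ≥ 1.

f(i) = i^3 − 3i^2 − 3i − 1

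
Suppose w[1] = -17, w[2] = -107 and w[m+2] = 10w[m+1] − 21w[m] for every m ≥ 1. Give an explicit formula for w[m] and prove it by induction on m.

Claim: w[m] = -3^m − 2·7^m.

Base cases: w[1] = -17 and -3^1 − 2·7^1 = -17; w[2] = -107 and -3^2 − 2·7^2 = -107.
Assume w[i] = -3^i − 2·7^i for all 1 ≤ i ≤ j, where j ≥ 2.
Then w[j+1] = 10w[j] − 21w[j−1] = 10·(-3^j − 2·7^j) − 21·(-3^{j−1} − 2·7^{j−1}) = -(10·3 − 21)3^{j−1} − 2·(10·7 − 21)7^{j−1} = -9·3^{j−1} − 98·7^{j−1} = -3^{j+1} − 2·7^{j+1}.
By strong induction, w[m] = -3^m − 2·7^m for all m ≥ 1.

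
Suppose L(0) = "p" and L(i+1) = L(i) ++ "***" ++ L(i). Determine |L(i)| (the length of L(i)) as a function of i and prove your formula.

Claim: |L(i)| = 2^{i+2} − 3.

Base case: |L(0)| = 1, and 2^{0+2} − 3 = 1.
Assume |L(r)| = 2^{r+2} − 3.
Then |L(r+1)| = |L(r)| + 3 + |L(r)| = 2|L(r)| + 3 = 2(2^{r+2} − 3) + 3 = 2^{r+3} − 6 + 3 = 2^{r+3} − 3.
By induction, |L(i)| = 2^{i+2} − 3 for all i ≥ 0.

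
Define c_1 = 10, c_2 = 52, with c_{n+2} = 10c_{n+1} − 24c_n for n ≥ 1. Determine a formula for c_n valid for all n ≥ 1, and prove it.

Claim: c_n = 6^n + 4^n.

Base cases: c_1 = 10 and 6^1 + 4^1 = 10; c_2 = 52 and 6^2 + 4^2 = 52.
Assume c_j = 6^j + 4^j for all 1 ≤ j ≤ r, where r ≥ 2.
Then c_{r+1} = 10c_r − 24c_{r−1} = 10·(6^r + 4^r) − 24·(6^{r−1} + 4^{r−1}) = (10·6 − 24)6^{r−1} + (10·4 − 24)4^{r−1} = 36·6^{r−1} + 16·4^{r−1} = 6^{r+1} + 4^{r+1}.
So the formula holds for r+1, and by strong induction c_n = 6^n + 4^n for all n ≥ 1.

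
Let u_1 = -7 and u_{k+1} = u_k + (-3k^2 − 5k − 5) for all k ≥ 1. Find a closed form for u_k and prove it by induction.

Claim: u_k = -k^3 − k^2 − 3k − 2.

Base case: u_1 = -7, and -1^3 − 1^2 − 3·1 − 2 = -7.
Assume u_r = -r^3 − r^2 − 3r − 2.
Then u_{r+1} = u_r + (-3r^2 − 5r − 5) = (-r^3 − r^2 − 3r − 2) + (-3r^2 − 5r − 5) = -r^3 − 4r^2 − 8r − 7,
and -(r+1)^3 − (r+1)^2 − 3·(r+1) − 2 = -r^3 − 4r^2 − 8r − 7.
This completes the inductive step, so u_k = -k^3 − k^2 − 3k − 2 for all k ≥ 1.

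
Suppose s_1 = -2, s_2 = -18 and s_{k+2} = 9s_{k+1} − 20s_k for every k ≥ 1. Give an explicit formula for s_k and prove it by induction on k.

Claim: s_k = 2·4^k − 2·5^k.

Base cases: s_1 = -2 and 2·4^1 − 2·5^1 = -2; s_2 = -18 and 2·4^2 − 2·5^2 = -18.
Assume s_j = 2·4^j − 2·5^j for all 1 ≤ j ≤ m, where m ≥ 2.
Then s_{m+1} = 9s_m − 20s_{m−1} = 9·(2·4^m − 2·5^m) − 20·(2·4^{m−1} − 2·5^{m−1}) = 2·(9·4 − 20)4^{m−1} − 2·(9·5 − 20)5^{m−1} = 32·4^{m−1} − 50·5^{m−1} = 2·4^{m+1} − 2·5^{m+1}.
This completes the inductive step, so s_k = 2·4^k − 2·5^k for all k ≥ 1.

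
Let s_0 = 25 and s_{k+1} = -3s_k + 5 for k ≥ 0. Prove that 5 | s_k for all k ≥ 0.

Base case: s_0 = 25 = 5·5, so 5 | s_0.
Assume 5 | s_r, so s_r = 5t for some integer t.
Then s_{r+1} = -3s_r + 5 = -3·(5t) + 5 = 5(-3t + 1), so 5 | s_{r+1}.
So the property holds for r+1, and by induction 5 | s_k for all k ≥ 0.

5 | s_k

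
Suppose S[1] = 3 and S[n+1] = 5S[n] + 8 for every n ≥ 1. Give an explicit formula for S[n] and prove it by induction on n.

Claim: S[n] = 5^n − 2.

Base case: S[1] = 3, and 5^1 − 2 = 5 − 2 = 3.
Assume S[m] = 5^m − 2 for some m ≥ 1.
Then S[m+1] = 5S[m] + 8 = 5·(5^m − 2) + 8 = 5^{m+1} − 10 + 8 = 5^{m+1} − 2.
So the formula holds for m+1, and by induction S[n] = 5^n − 2 for all n ≥ 1.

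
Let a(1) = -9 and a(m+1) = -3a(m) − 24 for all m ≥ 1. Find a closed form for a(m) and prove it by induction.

Claim: a(m) = (-3)^m − 6.

Base case: a(1) = -9, and (-3)^1 − 6 = -3 − 6 = -9.
Assume a(r) = (-3)^r − 6 for some r ≥ 1.
Then a(r+1) = -3a(r) − 24 = -3·((-3)^r − 6) − 24 = -3·(-3)^r + 18 − 24 = (-3)^{r+1} − 6.
By induction, a(m) = (-3)^m − 6 for all m ≥ 1.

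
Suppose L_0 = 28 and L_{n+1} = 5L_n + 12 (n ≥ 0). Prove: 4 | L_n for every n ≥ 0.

Base case: L_0 = 28 = 4·7, so 4 | L_0.
Assume 4 | L_k, so L_k = 4t for some integer t.
Then L_{k+1} = 5L_k + 12 = 5·(4t) + 12 = 4(5t + 3), so 4 | L_{k+1}.
Hence 4 | L_n for every n ≥ 0, by induction.

4 | L_n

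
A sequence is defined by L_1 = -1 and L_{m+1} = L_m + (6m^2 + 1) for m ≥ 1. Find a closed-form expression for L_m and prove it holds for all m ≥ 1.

Claim: L_m = 2m^3 − 3m^2 + 2m − 2.

Base case: L_1 = -1, and 2·1^3 − 3·1^2 + 2·1 − 2 = -1.
Assume L_k = 2k^3 − 3k^2 + 2k − 2.
Then L_{k+1} = L_k + (6k^2 + 1) = (2k^3 − 3k^2 + 2k − 2) + (6k^2 + 1) = 2k^3 + 3k^2 + 2k − 1,
and 2·(k+1)^3 − 3·(k+1)^2 + 2·(k+1) − 2 = 2k^3 + 3k^2 + 2k − 1.
This completes the inductive step, so L_m = 2m^3 − 3m^2 + 2m − 2 for all m ≥ 1.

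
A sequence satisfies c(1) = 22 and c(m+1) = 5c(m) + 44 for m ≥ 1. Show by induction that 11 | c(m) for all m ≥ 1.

Base case: c(1) = 22 = 11·2, so 11 | c(1).
Assume 11 | c(j), so c(j) = 11t for some integer t.
Then c(j+1) = 5c(j) + 44 = 5·(11t) + 44 = 11(5t + 4), so 11 | c(j+1).
So the property holds for j+1, and by induction 11 | c(m) for all m ≥ 1.

11 | c(m)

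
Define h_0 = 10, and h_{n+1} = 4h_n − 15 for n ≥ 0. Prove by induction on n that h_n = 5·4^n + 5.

Base case: h_0 = 10, and 5·4^0 + 5 = 5 + 5 = 10.
Assume h_k = 5·4^k + 5 for some k ≥ 0.
Then h_{k+1} = 4h_k − 15 = 4·(5·4^k + 5) − 15 = 20·4^k + 20 − 15 = 5·4^{k+1} + 5.
So the formula holds for k+1, and by induction h_n = 5·4^n + 5 for all n ≥ 0.

h_n = 5·4^n + 5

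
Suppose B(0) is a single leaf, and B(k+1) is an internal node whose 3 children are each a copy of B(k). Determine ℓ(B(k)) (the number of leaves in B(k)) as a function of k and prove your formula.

Claim: ℓ(B(k)) = 3^k.

Base case: ℓ(B(0)) = 1, and 3^0 = 1.
Assume ℓ(B(j)) = 3^j.
Then ℓ(B(j+1)) = 3·ℓ(B(j)) = 3·3^j = 3^{j+1}.
By induction, ℓ(B(k)) = 3^k for all k ≥ 0.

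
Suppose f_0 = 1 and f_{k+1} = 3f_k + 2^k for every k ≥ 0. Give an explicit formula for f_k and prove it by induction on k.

Claim: f_k = 2·3^k − 2^k.

Base case: f_0 = 1, and 2·3^0 − 2^0 = 2 − 1 = 1.
Assume f_r = 2·3^r − 2^r for some r ≥ 0.
Then f_{r+1} = 3f_r + 2^r = 3·(2·3^r − 2^r) + 2^r = 2·3^{r+1} − 3·2^r + 2^r = 2·3^{r+1} − 2·2^r = 2·3^{r+1} − 2^{r+1}.
By induction, f_k = 2·3^k − 2^k for all k ≥ 0.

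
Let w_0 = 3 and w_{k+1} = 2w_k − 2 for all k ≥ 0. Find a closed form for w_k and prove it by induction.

Claim: w_k = 2^k + 2.

Base case: w_0 = 3, and 2^0 + 2 = 1 + 2 = 3.
Assume w_j = 2^j + 2 for some j ≥ 0.
Then w_{j+1} = 2w_j − 2 = 2·(2^j + 2) − 2 = 2^{j+1} + 4 − 2 = 2^{j+1} + 2.
Hence w_k = 2^k + 2 for every k ≥ 0, by induction.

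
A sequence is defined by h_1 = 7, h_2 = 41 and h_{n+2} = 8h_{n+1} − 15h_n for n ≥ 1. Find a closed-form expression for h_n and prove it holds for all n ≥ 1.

Claim: h_n = 2·5^n − 3^n.

Base cases: h_1 = 7 and 2·5^1 − 3^1 = 7; h_2 = 41 and 2·5^2 − 3^2 = 41.
Assume h_i = 2·5^i − 3^i for all 1 ≤ i ≤ j, where j ≥ 2.
Then h_{j+1} = 8h_j − 15h_{j−1} = 8·(2·5^j − 3^j) − 15·(2·5^{j−1} − 3^{j−1}) = 2·(8·5 − 15)5^{j−1} − (8·3 − 15)3^{j−1} = 50·5^{j−1} − 9·3^{j−1} = 2·5^{j+1} − 3^{j+1}.
So the formula holds for j+1, and by strong induction h_n = 2·5^n − 3^n for all n ≥ 1.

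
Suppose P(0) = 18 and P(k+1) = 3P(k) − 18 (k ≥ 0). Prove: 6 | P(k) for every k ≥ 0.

Base case: P(0) = 18 = 6·3, so 6 | P(0).
Assume 6 | P(r), so P(r) = 6t for some integer t.
Then P(r+1) = 3P(r) − 18 = 3·(6t) − 18 = 6(3t − 3), so 6 | P(r+1).
So the property holds for r+1, and by induction 6 | P(k) for all k ≥ 0.

6 | P(k)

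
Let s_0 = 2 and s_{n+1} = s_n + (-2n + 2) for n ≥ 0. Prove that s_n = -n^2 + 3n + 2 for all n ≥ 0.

Base case: s_0 = 2, and -0^2 + 3·0 + 2 = 2.
Assume s_k = -k^2 + 3k + 2.
Then s_{k+1} = s_k + (-2k + 2) = (-k^2 + 3k + 2) + (-2k + 2) = -k^2 + k + 4,
and -(k+1)^2 + 3·(k+1) + 2 = -k^2 + k + 4.
By induction, s_n = -n^2 + 3n + 2 for all n ≥ 0.

s_n = -n^2 + 3n + 2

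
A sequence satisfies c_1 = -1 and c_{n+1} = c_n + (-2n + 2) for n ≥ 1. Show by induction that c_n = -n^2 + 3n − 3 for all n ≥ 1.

Base case: c_1 = -1, and -1^2 + 3·1 − 3 = -1.
Assume c_r = -r^2 + 3r − 3.
Then c_{r+1} = c_r + (-2r + 2) = (-r^2 + 3r − 3) + (-2r + 2) = -r^2 + r − 1,
and -(r+1)^2 + 3·(r+1) − 3 = -r^2 + r − 1.
By induction, c_n = -n^2 + 3n − 3 for all n ≥ 1.

c_n = -n^2 + 3n − 3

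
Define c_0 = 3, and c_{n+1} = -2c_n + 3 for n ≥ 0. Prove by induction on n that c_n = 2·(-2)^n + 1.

Base case: c_0 = 3, and 2·(-2)^0 + 1 = 2 + 1 = 3.
Assume c_j = 2·(-2)^j + 1 for some j ≥ 0.
Then c_{j+1} = -2c_j + 3 = -2·(2·(-2)^j + 1) + 3 = -4·(-2)^j − 2 + 3 = 2·(-2)^{j+1} + 1.
By induction, c_n = 2·(-2)^n + 1 for all n ≥ 0.

c_n = 2·(-2)^n + 1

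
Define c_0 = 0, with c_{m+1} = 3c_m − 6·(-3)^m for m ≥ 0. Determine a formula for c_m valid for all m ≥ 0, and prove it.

Claim: c_m = -3^m + (-3)^m.

Base case: c_0 = 0, and -3^0 + (-3)^0 = -1 + 1 = 0.
Assume c_k = -3^k + (-3)^k for some k ≥ 0.
Then c_{k+1} = 3c_k − 6·(-3)^k = 3·(-3^k + (-3)^k) − 6·(-3)^k = -3^{k+1} + 3·(-3)^k − 6·(-3)^k = -3^{k+1} − 3·(-3)^k = -3^{k+1} + (-3)^{k+1}.
This completes the inductive step, so c_m = -3^m + (-3)^m for all m ≥ 0.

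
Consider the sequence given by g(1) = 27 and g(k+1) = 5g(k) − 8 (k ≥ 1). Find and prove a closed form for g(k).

Claim: g(k) = 5^{k+1} + 2.

Base case: g(1) = 27, and 5^{1+1} + 2 = 25 + 2 = 27.
Assume g(r) = 5^{r+1} + 2 for some r ≥ 1.
Then g(r+1) = 5g(r) − 8 = 5·(5^{r+1} + 2) − 8 = 5^{r+2} + 10 − 8 = 5^{r+2} + 2.
Hence g(k) = 5^{k+1} + 2 for every k ≥ 1, by induction.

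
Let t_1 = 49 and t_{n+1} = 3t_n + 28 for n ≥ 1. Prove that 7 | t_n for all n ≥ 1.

Base case: t_1 = 49 = 7·7, so 7 | t_1.
Assume 7 | t_m, so t_m = 7s for some integer s.
Then t_{m+1} = 3t_m + 28 = 3·(7s) + 28 = 7(3s + 4), so 7 | t_{m+1}.
This completes the inductive step, so 7 | t_n for all n ≥ 1.

7 | t_n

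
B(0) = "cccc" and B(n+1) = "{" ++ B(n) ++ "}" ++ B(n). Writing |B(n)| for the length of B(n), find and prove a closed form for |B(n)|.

Claim: |B(n)| = 6·2^n − 2.

Base case: |B(0)| = 4, and 6·2^0 − 2 = 4.
Assume |B(k)| = 6·2^k − 2.
Then |B(k+1)| = 1 + |B(k)| + 1 + |B(k)| = 2|B(k)| + 2 = 2(6·2^k − 2) + 2 = 6·2^{k+1} − 4 + 2 = 6·2^{k+1} − 2.
This completes the inductive step, so |B(n)| = 6·2^n − 2 for all n ≥ 0.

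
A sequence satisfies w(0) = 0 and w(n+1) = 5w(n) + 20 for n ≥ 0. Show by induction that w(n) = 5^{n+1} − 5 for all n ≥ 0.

Base case: w(0) = 0, and 5^{0+1} − 5 = 5 − 5 = 0.
Assume w(r) = 5^{r+1} − 5 for some r ≥ 0.
Then w(r+1) = 5w(r) + 20 = 5·(5^{r+1} − 5) + 20 = 5^{r+2} − 25 + 20 = 5^{r+2} − 5.
By induction, w(n) = 5^{n+1} − 5 for all n ≥ 0.

w(n) = 5^{n+1} − 5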